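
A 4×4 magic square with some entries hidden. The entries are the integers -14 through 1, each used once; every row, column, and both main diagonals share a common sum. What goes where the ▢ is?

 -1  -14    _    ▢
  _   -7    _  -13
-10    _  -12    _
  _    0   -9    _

The entries are -14 through 1, which sum to -104, so each line sums to -104/4 = -26.
Column 2 needs -26; the known cells sum to -21, so (3,2) = -5.
From main diagonal, -26 − (-1 + (-7) + (-12)) gives (4,4) = -6.
Row 3 must total -26; the given cells sum to -27, so (3,4) = 1.
From row 4, -26 − (0 + (-9) + (-6)) gives (4,1) = -11.
Column 1: -1 + (-10) + (-11) + ? = -26, so (2,1) = -4.
From column 4, -26 − (-13 + 1 + (-6)) gives (1,4) = -8.

-8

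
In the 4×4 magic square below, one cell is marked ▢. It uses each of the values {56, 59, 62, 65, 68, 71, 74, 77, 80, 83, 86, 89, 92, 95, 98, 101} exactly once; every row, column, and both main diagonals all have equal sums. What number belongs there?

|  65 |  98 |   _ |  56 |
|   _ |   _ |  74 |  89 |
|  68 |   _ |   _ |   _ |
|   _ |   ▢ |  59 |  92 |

The 16 entries sum to 1256, so each line sums to 1256/4 = 314.
The remaining cell in row 1 is (1,3) = 314 − 219 = 95.
The remaining cell in column 3 is (3,3) = 314 − 228 = 86.
Column 4: 56 + 89 + 92 + ? = 314, so (3,4) = 77.
Main diagonal: 65 + 86 + 92 + ? = 314, so (2,2) = 71.
The remaining cell in row 2 is (2,1) = 314 − 234 = 80.
Row 3 needs 314; the known cells sum to 231, so (3,2) = 83.
Using column 1: 65 + 80 + 68 + ? → (4,1) = 314 − 213 = 101.
Using column 2: 98 + 71 + 83 + ? → (4,2) = 314 − 252 = 62.

62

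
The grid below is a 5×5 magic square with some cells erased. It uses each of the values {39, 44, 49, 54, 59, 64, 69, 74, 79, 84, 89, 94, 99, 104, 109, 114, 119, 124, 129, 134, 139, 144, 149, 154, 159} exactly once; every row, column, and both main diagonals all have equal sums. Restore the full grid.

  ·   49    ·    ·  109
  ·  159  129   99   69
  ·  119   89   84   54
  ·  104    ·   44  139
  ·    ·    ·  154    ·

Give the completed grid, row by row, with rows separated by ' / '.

The 25 entries sum to 2475, so each line sums to 2475/5 = 495.
Row 2: 159 + 129 + 99 + 69 + ? = 495, so (2,1) = 39.
Using row 3: 119 + 89 + 84 + 54 + ? → (3,1) = 495 − 346 = 149.
From column 2, 495 − (49 + 159 + 119 + 104) gives (5,2) = 64.
Using column 4: 99 + 84 + 44 + 154 + ? → (1,4) = 495 − 381 = 114.
Column 5 must total 495; the given cells sum to 371, so (5,5) = 124.
The remaining cell in main diagonal is (1,1) = 495 − 416 = 79.
Anti-diagonal must total 495; the given cells sum to 401, so (5,1) = 94.
Row 1 must total 495; the given cells sum to 351, so (1,3) = 144.
From row 5, 495 − (94 + 64 + 154 + 124) gives (5,3) = 59.
From column 1, 495 − (79 + 39 + 149 + 94) gives (4,1) = 134.
From column 3, 495 − (144 + 129 + 89 + 59) gives (4,3) = 74.

79 49 144 114 109 / 39 159 129 99 69 / 149 119 89 84 54 / 134 104 74 44 139 / 94 64 59 154 124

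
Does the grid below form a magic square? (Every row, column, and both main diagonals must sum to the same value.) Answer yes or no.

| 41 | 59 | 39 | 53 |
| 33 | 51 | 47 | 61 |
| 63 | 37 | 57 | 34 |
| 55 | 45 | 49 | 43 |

No — row 3 sums to 191 but row 2 sums to 192.

Row 1: 41 + 59 + 39 + 53 = 192.
Row 2: 33 + 51 + 47 + 61 = 192.
Row 3: 63 + 37 + 57 + 34 = 191.
Row 4: 55 + 45 + 49 + 43 = 192.
Column 1: 41 + 33 + 63 + 55 = 192.
Column 2: 59 + 51 + 37 + 45 = 192.
Column 3: 39 + 47 + 57 + 49 = 192.
Column 4: 53 + 61 + 34 + 43 = 191.
Main diagonal: 41 + 51 + 57 + 43 = 192.
Anti-diagonal: 53 + 47 + 37 + 55 = 192.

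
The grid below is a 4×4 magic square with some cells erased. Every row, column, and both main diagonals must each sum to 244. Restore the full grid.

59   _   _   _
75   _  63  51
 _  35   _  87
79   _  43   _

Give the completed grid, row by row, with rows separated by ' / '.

From row 2, 244 − (75 + 63 + 51) gives (2,2) = 55.
Column 1 must total 244; the given cells sum to 213, so (3,1) = 31.
From anti-diagonal, 244 − (63 + 35 + 79) gives (1,4) = 67.
Row 3: 31 + 35 + 87 + ? = 244, so (3,3) = 91.
Column 3 needs 244; the known cells sum to 197, so (1,3) = 47.
Using column 4: 67 + 51 + 87 + ? → (4,4) = 244 − 205 = 39.
Row 1: 59 + 47 + 67 + ? = 244, so (1,2) = 71.
Using row 4: 79 + 43 + 39 + ? → (4,2) = 244 − 161 = 83.

59 71 47 67 / 75 55 63 51 / 31 35 91 87 / 79 83 43 39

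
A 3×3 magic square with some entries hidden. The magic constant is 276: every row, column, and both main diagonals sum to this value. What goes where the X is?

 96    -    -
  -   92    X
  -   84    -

108

Column 2: 92 + 84 + ? = 276, so (1,2) = 100.
Main diagonal must total 276; the given cells sum to 188, so (3,3) = 88.
The remaining cell in row 1 is (1,3) = 276 − 196 = 80.
From row 3, 276 − (84 + 88) gives (3,1) = 104.
Column 1 must total 276; the given cells sum to 200, so (2,1) = 76.
From column 3, 276 − (80 + 88) gives (2,3) = 108.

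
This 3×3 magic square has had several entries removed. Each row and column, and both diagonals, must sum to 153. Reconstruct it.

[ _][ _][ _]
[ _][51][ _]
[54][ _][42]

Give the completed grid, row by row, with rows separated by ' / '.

The remaining cell in row 3 is (3,2) = 153 − 96 = 57.
Column 2: 51 + 57 + ? = 153, so (1,2) = 45.
From main diagonal, 153 − (51 + 42) gives (1,1) = 60.
Anti-diagonal must total 153; the given cells sum to 105, so (1,3) = 48.
Column 1: 60 + 54 + ? = 153, so (2,1) = 39.
From column 3, 153 − (48 + 42) gives (2,3) = 63.

60 45 48 / 39 51 63 / 54 57 42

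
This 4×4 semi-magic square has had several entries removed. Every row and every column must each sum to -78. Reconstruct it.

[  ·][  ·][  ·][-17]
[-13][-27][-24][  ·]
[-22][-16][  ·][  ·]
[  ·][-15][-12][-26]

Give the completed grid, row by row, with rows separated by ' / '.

-18 -20 -23 -17 / -13 -27 -24 -14 / -22 -16 -19 -21 / -25 -15 -12 -26

Using row 2: -13 + (-27) + (-24) + ? → (2,4) = -78 − (-64) = -14.
The remaining cell in row 4 is (4,1) = -78 − (-53) = -25.
From column 1, -78 − (-13 + (-22) + (-25)) gives (1,1) = -18.
From column 2, -78 − (-27 + (-16) + (-15)) gives (1,2) = -20.
Column 4: -17 + (-14) + (-26) + ? = -78, so (3,4) = -21.
Row 1: -18 + (-20) + (-17) + ? = -78, so (1,3) = -23.
The remaining cell in row 3 is (3,3) = -78 − (-59) = -19.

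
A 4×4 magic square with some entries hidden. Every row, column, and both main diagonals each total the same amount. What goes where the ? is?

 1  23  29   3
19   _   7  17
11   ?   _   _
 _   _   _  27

Row 1 is complete and sums to 56; that is the magic constant.
The remaining cell in row 2 is (2,2) = 56 − 43 = 13.
Column 1 must total 56; the given cells sum to 31, so (4,1) = 25.
Using column 4: 3 + 17 + 27 + ? → (3,4) = 56 − 47 = 9.
Using main diagonal: 1 + 13 + 27 + ? → (3,3) = 56 − 41 = 15.
Anti-diagonal: 3 + 7 + 25 + ? = 56, so (3,2) = 21.

21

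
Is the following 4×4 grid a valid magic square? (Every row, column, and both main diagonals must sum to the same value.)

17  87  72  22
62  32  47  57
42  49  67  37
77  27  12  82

Row 1: 17 + 87 + 72 + 22 = 198.
Row 2: 62 + 32 + 47 + 57 = 198.
Row 3: 42 + 49 + 67 + 37 = 195.
Row 4: 77 + 27 + 12 + 82 = 198.
Column 1: 17 + 62 + 42 + 77 = 198.
Column 2: 87 + 32 + 49 + 27 = 195.
Column 3: 72 + 47 + 67 + 12 = 198.
Column 4: 22 + 57 + 37 + 82 = 198.
Main diagonal: 17 + 32 + 67 + 82 = 198.
Anti-diagonal: 22 + 47 + 49 + 77 = 195.

No — row 3 sums to 195 but column 4 sums to 198.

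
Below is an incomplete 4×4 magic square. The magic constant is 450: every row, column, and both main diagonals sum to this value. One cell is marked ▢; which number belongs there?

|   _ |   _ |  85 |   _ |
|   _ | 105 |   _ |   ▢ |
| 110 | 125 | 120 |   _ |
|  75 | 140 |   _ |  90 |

115

From row 3, 450 − (110 + 125 + 120) gives (3,4) = 95.
Row 4: 75 + 140 + 90 + ? = 450, so (4,3) = 145.
From column 2, 450 − (105 + 125 + 140) gives (1,2) = 80.
Column 3 must total 450; the given cells sum to 350, so (2,3) = 100.
Main diagonal must total 450; the given cells sum to 315, so (1,1) = 135.
Using anti-diagonal: 100 + 125 + 75 + ? → (1,4) = 450 − 300 = 150.
Using column 1: 135 + 110 + 75 + ? → (2,1) = 450 − 320 = 130.
Column 4 needs 450; the known cells sum to 335, so (2,4) = 115.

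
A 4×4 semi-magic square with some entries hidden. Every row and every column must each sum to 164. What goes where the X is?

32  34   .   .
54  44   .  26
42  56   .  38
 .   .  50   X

48

Row 2 must total 164; the given cells sum to 124, so (2,3) = 40.
Row 3: 42 + 56 + 38 + ? = 164, so (3,3) = 28.
The remaining cell in column 1 is (4,1) = 164 − 128 = 36.
From column 2, 164 − (34 + 44 + 56) gives (4,2) = 30.
Using column 3: 40 + 28 + 50 + ? → (1,3) = 164 − 118 = 46.
Using row 1: 32 + 34 + 46 + ? → (1,4) = 164 − 112 = 52.
Row 4 needs 164; the known cells sum to 116, so (4,4) = 48.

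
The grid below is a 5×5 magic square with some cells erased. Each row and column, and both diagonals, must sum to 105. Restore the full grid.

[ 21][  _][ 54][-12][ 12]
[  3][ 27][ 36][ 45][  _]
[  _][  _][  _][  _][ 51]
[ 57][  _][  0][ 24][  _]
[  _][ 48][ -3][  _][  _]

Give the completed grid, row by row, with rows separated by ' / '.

Using row 1: 21 + 54 + (-12) + 12 + ? → (1,2) = 105 − 75 = 30.
The remaining cell in row 2 is (2,5) = 105 − 111 = -6.
Column 3 must total 105; the given cells sum to 87, so (3,3) = 18.
Main diagonal needs 105; the known cells sum to 90, so (5,5) = 15.
Column 5 needs 105; the known cells sum to 72, so (4,5) = 33.
Row 4 needs 105; the known cells sum to 114, so (4,2) = -9.
Using column 2: 30 + 27 + (-9) + 48 + ? → (3,2) = 105 − 96 = 9.
Anti-diagonal must total 105; the given cells sum to 66, so (5,1) = 39.
From row 5, 105 − (39 + 48 + (-3) + 15) gives (5,4) = 6.
Column 1 must total 105; the given cells sum to 120, so (3,1) = -15.
Using column 4: -12 + 45 + 24 + 6 + ? → (3,4) = 105 − 63 = 42.

21 30 54 -12 12 / 3 27 36 45 -6 / -15 9 18 42 51 / 57 -9 0 24 33 / 39 48 -3 6 15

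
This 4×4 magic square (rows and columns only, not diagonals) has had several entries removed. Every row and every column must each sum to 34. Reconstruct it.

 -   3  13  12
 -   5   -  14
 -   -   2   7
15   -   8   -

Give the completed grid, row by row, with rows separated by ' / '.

The remaining cell in row 1 is (1,1) = 34 − 28 = 6.
Column 3: 13 + 2 + 8 + ? = 34, so (2,3) = 11.
The remaining cell in column 4 is (4,4) = 34 − 33 = 1.
Using row 2: 5 + 11 + 14 + ? → (2,1) = 34 − 30 = 4.
The remaining cell in row 4 is (4,2) = 34 − 24 = 10.
Column 1: 6 + 4 + 15 + ? = 34, so (3,1) = 9.
Column 2 must total 34; the given cells sum to 18, so (3,2) = 16.

6 3 13 12 / 4 5 11 14 / 9 16 2 7 / 15 10 8 1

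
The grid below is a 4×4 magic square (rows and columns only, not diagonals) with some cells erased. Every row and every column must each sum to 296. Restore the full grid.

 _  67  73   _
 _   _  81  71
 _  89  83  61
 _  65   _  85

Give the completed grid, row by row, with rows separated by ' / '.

Row 3 must total 296; the given cells sum to 233, so (3,1) = 63.
Column 2: 67 + 89 + 65 + ? = 296, so (2,2) = 75.
Column 3 must total 296; the given cells sum to 237, so (4,3) = 59.
Column 4: 71 + 61 + 85 + ? = 296, so (1,4) = 79.
Row 1 must total 296; the given cells sum to 219, so (1,1) = 77.
The remaining cell in row 2 is (2,1) = 296 − 227 = 69.
From row 4, 296 − (65 + 59 + 85) gives (4,1) = 87.

77 67 73 79 / 69 75 81 71 / 63 89 83 61 / 87 65 59 85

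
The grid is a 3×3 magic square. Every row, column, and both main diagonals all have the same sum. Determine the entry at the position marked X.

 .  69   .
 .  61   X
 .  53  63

65

Column 2 is complete and sums to 183; that is the magic constant.
Row 3 must total 183; the given cells sum to 116, so (3,1) = 67.
The remaining cell in main diagonal is (1,1) = 183 − 124 = 59.
Using anti-diagonal: 61 + 67 + ? → (1,3) = 183 − 128 = 55.
The remaining cell in column 1 is (2,1) = 183 − 126 = 57.
The remaining cell in column 3 is (2,3) = 183 − 118 = 65.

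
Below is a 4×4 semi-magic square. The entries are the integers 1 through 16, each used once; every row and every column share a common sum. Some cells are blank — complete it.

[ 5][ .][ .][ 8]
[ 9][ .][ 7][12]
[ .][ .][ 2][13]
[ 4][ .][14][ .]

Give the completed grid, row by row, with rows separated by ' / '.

The entries are 1 through 16, which sum to 136, so each line sums to 136/4 = 34.
The remaining cell in row 2 is (2,2) = 34 − 28 = 6.
From column 1, 34 − (5 + 9 + 4) gives (3,1) = 16.
Column 3: 7 + 2 + 14 + ? = 34, so (1,3) = 11.
From column 4, 34 − (8 + 12 + 13) gives (4,4) = 1.
Row 1 needs 34; the known cells sum to 24, so (1,2) = 10.
From row 3, 34 − (16 + 2 + 13) gives (3,2) = 3.
From row 4, 34 − (4 + 14 + 1) gives (4,2) = 15.

5 10 11 8 / 9 6 7 12 / 16 3 2 13 / 4 15 14 1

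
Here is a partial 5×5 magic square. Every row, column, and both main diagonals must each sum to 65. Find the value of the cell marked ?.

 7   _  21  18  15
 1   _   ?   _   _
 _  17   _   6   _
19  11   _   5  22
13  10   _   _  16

The remaining cell in row 1 is (1,2) = 65 − 61 = 4.
The remaining cell in row 4 is (4,3) = 65 − 57 = 8.
Column 1: 7 + 1 + 19 + 13 + ? = 65, so (3,1) = 25.
Column 2 must total 65; the given cells sum to 42, so (2,2) = 23.
Main diagonal: 7 + 23 + 5 + 16 + ? = 65, so (3,3) = 14.
Using anti-diagonal: 15 + 14 + 11 + 13 + ? → (2,4) = 65 − 53 = 12.
The remaining cell in row 3 is (3,5) = 65 − 62 = 3.
The remaining cell in column 4 is (5,4) = 65 − 41 = 24.
Column 5: 15 + 3 + 22 + 16 + ? = 65, so (2,5) = 9.
Row 2 needs 65; the known cells sum to 45, so (2,3) = 20.

20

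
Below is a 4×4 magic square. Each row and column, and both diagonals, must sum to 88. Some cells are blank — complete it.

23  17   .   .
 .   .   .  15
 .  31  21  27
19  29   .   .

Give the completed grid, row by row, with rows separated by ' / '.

23 17 35 13 / 37 11 25 15 / 9 31 21 27 / 19 29 7 33

From row 3, 88 − (31 + 21 + 27) gives (3,1) = 9.
Column 1: 23 + 9 + 19 + ? = 88, so (2,1) = 37.
The remaining cell in column 2 is (2,2) = 88 − 77 = 11.
Main diagonal: 23 + 11 + 21 + ? = 88, so (4,4) = 33.
Row 2: 37 + 11 + 15 + ? = 88, so (2,3) = 25.
Using row 4: 19 + 29 + 33 + ? → (4,3) = 88 − 81 = 7.
The remaining cell in column 3 is (1,3) = 88 − 53 = 35.
Using column 4: 15 + 27 + 33 + ? → (1,4) = 88 − 75 = 13.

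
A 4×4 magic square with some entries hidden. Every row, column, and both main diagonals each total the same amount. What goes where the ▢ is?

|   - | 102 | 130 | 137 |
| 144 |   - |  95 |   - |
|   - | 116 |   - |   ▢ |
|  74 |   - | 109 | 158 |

Anti-diagonal is complete and sums to 422; that is the magic constant.
The remaining cell in row 1 is (1,1) = 422 − 369 = 53.
From row 4, 422 − (74 + 109 + 158) gives (4,2) = 81.
The remaining cell in column 1 is (3,1) = 422 − 271 = 151.
The remaining cell in column 2 is (2,2) = 422 − 299 = 123.
From column 3, 422 − (130 + 95 + 109) gives (3,3) = 88.
From row 2, 422 − (144 + 123 + 95) gives (2,4) = 60.
The remaining cell in row 3 is (3,4) = 422 − 355 = 67.

67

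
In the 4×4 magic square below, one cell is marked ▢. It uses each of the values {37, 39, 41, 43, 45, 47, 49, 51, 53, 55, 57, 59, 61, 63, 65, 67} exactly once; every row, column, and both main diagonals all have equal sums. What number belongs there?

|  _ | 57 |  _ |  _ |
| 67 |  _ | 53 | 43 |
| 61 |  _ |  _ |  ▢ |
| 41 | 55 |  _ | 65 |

37

The 16 entries sum to 832, so each line sums to 832/4 = 208.
The remaining cell in row 2 is (2,2) = 208 − 163 = 45.
From row 4, 208 − (41 + 55 + 65) gives (4,3) = 47.
Column 1 needs 208; the known cells sum to 169, so (1,1) = 39.
The remaining cell in column 2 is (3,2) = 208 − 157 = 51.
Main diagonal needs 208; the known cells sum to 149, so (3,3) = 59.
Anti-diagonal must total 208; the given cells sum to 145, so (1,4) = 63.
Row 1: 39 + 57 + 63 + ? = 208, so (1,3) = 49.
Row 3 must total 208; the given cells sum to 171, so (3,4) = 37.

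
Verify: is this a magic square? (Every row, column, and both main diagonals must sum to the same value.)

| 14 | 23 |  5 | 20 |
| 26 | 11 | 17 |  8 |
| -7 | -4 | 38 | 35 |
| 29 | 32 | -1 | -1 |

No — row 4 sums to 59 but row 3 sums to 62.

Row 1: 14 + 23 + 5 + 20 = 62.
Row 2: 26 + 11 + 17 + 8 = 62.
Row 3: -7 + (-4) + 38 + 35 = 62.
Row 4: 29 + 32 + (-1) + (-1) = 59.
Column 1: 14 + 26 + (-7) + 29 = 62.
Column 2: 23 + 11 + (-4) + 32 = 62.
Column 3: 5 + 17 + 38 + (-1) = 59.
Column 4: 20 + 8 + 35 + (-1) = 62.
Main diagonal: 14 + 11 + 38 + (-1) = 62.
Anti-diagonal: 20 + 17 + (-4) + 29 = 62.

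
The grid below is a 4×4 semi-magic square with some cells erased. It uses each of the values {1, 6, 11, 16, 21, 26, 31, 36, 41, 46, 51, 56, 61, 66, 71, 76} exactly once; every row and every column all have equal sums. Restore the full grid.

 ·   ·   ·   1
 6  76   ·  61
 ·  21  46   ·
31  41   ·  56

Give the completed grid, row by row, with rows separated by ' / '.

The 16 entries sum to 616, so each line sums to 616/4 = 154.
Row 2: 6 + 76 + 61 + ? = 154, so (2,3) = 11.
The remaining cell in row 4 is (4,3) = 154 − 128 = 26.
From column 2, 154 − (76 + 21 + 41) gives (1,2) = 16.
From column 3, 154 − (11 + 46 + 26) gives (1,3) = 71.
Column 4 must total 154; the given cells sum to 118, so (3,4) = 36.
The remaining cell in row 1 is (1,1) = 154 − 88 = 66.
Row 3: 21 + 46 + 36 + ? = 154, so (3,1) = 51.

66 16 71 1 / 6 76 11 61 / 51 21 46 36 / 31 41 26 56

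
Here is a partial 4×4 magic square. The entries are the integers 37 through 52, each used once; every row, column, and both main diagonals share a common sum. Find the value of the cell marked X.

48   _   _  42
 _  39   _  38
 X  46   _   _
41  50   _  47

The entries are 37 through 52, which sum to 712, so each line sums to 712/4 = 178.
Row 4 needs 178; the known cells sum to 138, so (4,3) = 40.
Using column 2: 39 + 46 + 50 + ? → (1,2) = 178 − 135 = 43.
From column 4, 178 − (42 + 38 + 47) gives (3,4) = 51.
Main diagonal: 48 + 39 + 47 + ? = 178, so (3,3) = 44.
Anti-diagonal: 42 + 46 + 41 + ? = 178, so (2,3) = 49.
Using row 1: 48 + 43 + 42 + ? → (1,3) = 178 − 133 = 45.
Row 2 must total 178; the given cells sum to 126, so (2,1) = 52.
Row 3: 46 + 44 + 51 + ? = 178, so (3,1) = 37.

37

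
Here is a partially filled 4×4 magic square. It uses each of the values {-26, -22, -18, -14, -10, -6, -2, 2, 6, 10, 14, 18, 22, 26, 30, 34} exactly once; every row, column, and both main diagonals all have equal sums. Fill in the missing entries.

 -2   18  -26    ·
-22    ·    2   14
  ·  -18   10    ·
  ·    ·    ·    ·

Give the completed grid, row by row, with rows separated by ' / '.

The 16 entries sum to 64, so each line sums to 64/4 = 16.
The remaining cell in row 1 is (1,4) = 16 − (-10) = 26.
Row 2 needs 16; the known cells sum to -6, so (2,2) = 22.
The remaining cell in column 2 is (4,2) = 16 − 22 = -6.
From column 3, 16 − (-26 + 2 + 10) gives (4,3) = 30.
From main diagonal, 16 − (-2 + 22 + 10) gives (4,4) = -14.
Using anti-diagonal: 26 + 2 + (-18) + ? → (4,1) = 16 − 10 = 6.
Column 1 must total 16; the given cells sum to -18, so (3,1) = 34.
The remaining cell in column 4 is (3,4) = 16 − 26 = -10.

-2 18 -26 26 / -22 22 2 14 / 34 -18 10 -10 / 6 -6 30 -14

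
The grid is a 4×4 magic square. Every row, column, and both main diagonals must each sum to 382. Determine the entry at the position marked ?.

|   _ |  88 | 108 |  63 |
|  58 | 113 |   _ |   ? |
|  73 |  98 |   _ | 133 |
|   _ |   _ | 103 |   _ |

The remaining cell in row 1 is (1,1) = 382 − 259 = 123.
From row 3, 382 − (73 + 98 + 133) gives (3,3) = 78.
Using column 1: 123 + 58 + 73 + ? → (4,1) = 382 − 254 = 128.
Column 2 must total 382; the given cells sum to 299, so (4,2) = 83.
The remaining cell in column 3 is (2,3) = 382 − 289 = 93.
The remaining cell in main diagonal is (4,4) = 382 − 314 = 68.
Using row 2: 58 + 113 + 93 + ? → (2,4) = 382 − 264 = 118.

118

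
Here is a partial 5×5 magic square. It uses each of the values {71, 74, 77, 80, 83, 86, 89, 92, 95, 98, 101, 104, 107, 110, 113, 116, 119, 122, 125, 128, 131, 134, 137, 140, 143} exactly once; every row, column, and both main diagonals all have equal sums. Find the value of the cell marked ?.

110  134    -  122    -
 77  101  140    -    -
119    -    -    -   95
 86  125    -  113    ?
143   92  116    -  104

The 25 entries sum to 2675, so each line sums to 2675/5 = 535.
Using row 5: 143 + 92 + 116 + 104 + ? → (5,4) = 535 − 455 = 80.
From column 2, 535 − (134 + 101 + 125 + 92) gives (3,2) = 83.
From main diagonal, 535 − (110 + 101 + 113 + 104) gives (3,3) = 107.
Using row 3: 119 + 83 + 107 + 95 + ? → (3,4) = 535 − 404 = 131.
Column 4 needs 535; the known cells sum to 446, so (2,4) = 89.
Anti-diagonal needs 535; the known cells sum to 464, so (1,5) = 71.
From row 1, 535 − (110 + 134 + 122 + 71) gives (1,3) = 98.
Row 2: 77 + 101 + 140 + 89 + ? = 535, so (2,5) = 128.
From column 3, 535 − (98 + 140 + 107 + 116) gives (4,3) = 74.
Column 5 must total 535; the given cells sum to 398, so (4,5) = 137.

137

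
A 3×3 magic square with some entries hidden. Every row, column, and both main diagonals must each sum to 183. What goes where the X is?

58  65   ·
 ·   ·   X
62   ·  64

59

From row 1, 183 − (58 + 65) gives (1,3) = 60.
Row 3: 62 + 64 + ? = 183, so (3,2) = 57.
Using column 1: 58 + 62 + ? → (2,1) = 183 − 120 = 63.
Using column 2: 65 + 57 + ? → (2,2) = 183 − 122 = 61.
Column 3 needs 183; the known cells sum to 124, so (2,3) = 59.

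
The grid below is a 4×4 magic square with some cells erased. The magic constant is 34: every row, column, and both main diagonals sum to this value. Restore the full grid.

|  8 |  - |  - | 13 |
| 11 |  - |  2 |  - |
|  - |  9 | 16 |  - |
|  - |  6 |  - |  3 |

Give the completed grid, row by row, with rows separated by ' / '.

8 12 1 13 / 11 7 2 14 / 5 9 16 4 / 10 6 15 3

Using main diagonal: 8 + 16 + 3 + ? → (2,2) = 34 − 27 = 7.
Anti-diagonal: 13 + 2 + 9 + ? = 34, so (4,1) = 10.
Row 2 needs 34; the known cells sum to 20, so (2,4) = 14.
Using row 4: 10 + 6 + 3 + ? → (4,3) = 34 − 19 = 15.
From column 1, 34 − (8 + 11 + 10) gives (3,1) = 5.
Column 2: 7 + 9 + 6 + ? = 34, so (1,2) = 12.
Using column 3: 2 + 16 + 15 + ? → (1,3) = 34 − 33 = 1.
From column 4, 34 − (13 + 14 + 3) gives (3,4) = 4.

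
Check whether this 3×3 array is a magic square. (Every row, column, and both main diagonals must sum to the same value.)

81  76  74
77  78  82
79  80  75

No — main diagonal sums to 234 but row 2 sums to 237.

Row 1: 81 + 76 + 74 = 231.
Row 2: 77 + 78 + 82 = 237.
Row 3: 79 + 80 + 75 = 234.
Column 1: 81 + 77 + 79 = 237.
Column 2: 76 + 78 + 80 = 234.
Column 3: 74 + 82 + 75 = 231.
Main diagonal: 81 + 78 + 75 = 234.
Anti-diagonal: 74 + 78 + 79 = 231.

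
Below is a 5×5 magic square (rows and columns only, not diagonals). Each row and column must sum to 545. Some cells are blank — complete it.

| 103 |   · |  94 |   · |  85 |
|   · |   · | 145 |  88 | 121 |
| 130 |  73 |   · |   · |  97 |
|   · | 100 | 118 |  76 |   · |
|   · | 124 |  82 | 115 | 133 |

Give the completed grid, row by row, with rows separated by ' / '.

The remaining cell in row 5 is (5,1) = 545 − 454 = 91.
Column 3: 94 + 145 + 118 + 82 + ? = 545, so (3,3) = 106.
Column 5 must total 545; the given cells sum to 436, so (4,5) = 109.
Row 3 must total 545; the given cells sum to 406, so (3,4) = 139.
Row 4 must total 545; the given cells sum to 403, so (4,1) = 142.
From column 1, 545 − (103 + 130 + 142 + 91) gives (2,1) = 79.
From column 4, 545 − (88 + 139 + 76 + 115) gives (1,4) = 127.
From row 1, 545 − (103 + 94 + 127 + 85) gives (1,2) = 136.
Row 2 needs 545; the known cells sum to 433, so (2,2) = 112.

103 136 94 127 85 / 79 112 145 88 121 / 130 73 106 139 97 / 142 100 118 76 109 / 91 124 82 115 133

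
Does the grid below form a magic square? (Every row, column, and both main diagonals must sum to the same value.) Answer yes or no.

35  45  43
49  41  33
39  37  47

Row 1: 35 + 45 + 43 = 123.
Row 2: 49 + 41 + 33 = 123.
Row 3: 39 + 37 + 47 = 123.
Column 1: 35 + 49 + 39 = 123.
Column 2: 45 + 41 + 37 = 123.
Column 3: 43 + 33 + 47 = 123.
Main diagonal: 35 + 41 + 47 = 123.
Anti-diagonal: 43 + 41 + 39 = 123.
All lines sum to 123.

Yes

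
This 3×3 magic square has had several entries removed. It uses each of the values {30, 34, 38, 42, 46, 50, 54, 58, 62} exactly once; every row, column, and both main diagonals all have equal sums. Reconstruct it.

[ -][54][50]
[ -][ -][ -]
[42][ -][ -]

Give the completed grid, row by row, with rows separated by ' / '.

The 9 entries sum to 414, so each line sums to 414/3 = 138.
Row 1 must total 138; the given cells sum to 104, so (1,1) = 34.
Column 1 must total 138; the given cells sum to 76, so (2,1) = 62.
Anti-diagonal needs 138; the known cells sum to 92, so (2,2) = 46.
Row 2: 62 + 46 + ? = 138, so (2,3) = 30.
Column 2 must total 138; the given cells sum to 100, so (3,2) = 38.
Column 3 must total 138; the given cells sum to 80, so (3,3) = 58.

34 54 50 / 62 46 30 / 42 38 58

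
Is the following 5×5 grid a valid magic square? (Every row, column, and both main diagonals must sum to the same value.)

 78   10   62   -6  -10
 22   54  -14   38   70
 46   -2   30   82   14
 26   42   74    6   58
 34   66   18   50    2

No — row 3 sums to 170 but row 1 sums to 134.

Row 1: 78 + 10 + 62 + (-6) + (-10) = 134.
Row 2: 22 + 54 + (-14) + 38 + 70 = 170.
Row 3: 46 + (-2) + 30 + 82 + 14 = 170.
Row 4: 26 + 42 + 74 + 6 + 58 = 206.
Row 5: 34 + 66 + 18 + 50 + 2 = 170.
Column 1: 78 + 22 + 46 + 26 + 34 = 206.
Column 2: 10 + 54 + (-2) + 42 + 66 = 170.
Column 3: 62 + (-14) + 30 + 74 + 18 = 170.
Column 4: -6 + 38 + 82 + 6 + 50 = 170.
Column 5: -10 + 70 + 14 + 58 + 2 = 134.
Main diagonal: 78 + 54 + 30 + 6 + 2 = 170.
Anti-diagonal: -10 + 38 + 30 + 42 + 34 = 134.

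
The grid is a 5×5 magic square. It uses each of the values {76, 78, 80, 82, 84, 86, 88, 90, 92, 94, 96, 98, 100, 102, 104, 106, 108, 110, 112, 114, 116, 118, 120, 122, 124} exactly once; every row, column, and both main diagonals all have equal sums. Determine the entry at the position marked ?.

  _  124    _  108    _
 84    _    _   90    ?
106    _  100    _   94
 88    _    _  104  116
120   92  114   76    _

The 25 entries sum to 2500, so each line sums to 2500/5 = 500.
The remaining cell in row 5 is (5,5) = 500 − 402 = 98.
The remaining cell in column 1 is (1,1) = 500 − 398 = 102.
Column 4 needs 500; the known cells sum to 378, so (3,4) = 122.
The remaining cell in main diagonal is (2,2) = 500 − 404 = 96.
The remaining cell in row 3 is (3,2) = 500 − 422 = 78.
Using column 2: 124 + 96 + 78 + 92 + ? → (4,2) = 500 − 390 = 110.
The remaining cell in anti-diagonal is (1,5) = 500 − 420 = 80.
Using row 1: 102 + 124 + 108 + 80 + ? → (1,3) = 500 − 414 = 86.
From row 4, 500 − (88 + 110 + 104 + 116) gives (4,3) = 82.
From column 3, 500 − (86 + 100 + 82 + 114) gives (2,3) = 118.
Column 5 needs 500; the known cells sum to 388, so (2,5) = 112.

112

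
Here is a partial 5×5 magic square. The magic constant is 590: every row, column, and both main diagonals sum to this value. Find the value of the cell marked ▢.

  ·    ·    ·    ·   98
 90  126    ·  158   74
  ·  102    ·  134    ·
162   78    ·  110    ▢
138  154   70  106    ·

146

Row 2: 90 + 126 + 158 + 74 + ? = 590, so (2,3) = 142.
Row 5: 138 + 154 + 70 + 106 + ? = 590, so (5,5) = 122.
Column 2 must total 590; the given cells sum to 460, so (1,2) = 130.
Column 4 needs 590; the known cells sum to 508, so (1,4) = 82.
Anti-diagonal: 98 + 158 + 78 + 138 + ? = 590, so (3,3) = 118.
From main diagonal, 590 − (126 + 118 + 110 + 122) gives (1,1) = 114.
Row 1: 114 + 130 + 82 + 98 + ? = 590, so (1,3) = 166.
Column 1 must total 590; the given cells sum to 504, so (3,1) = 86.
Column 3: 166 + 142 + 118 + 70 + ? = 590, so (4,3) = 94.
Row 3 needs 590; the known cells sum to 440, so (3,5) = 150.
Using row 4: 162 + 78 + 94 + 110 + ? → (4,5) = 590 − 444 = 146.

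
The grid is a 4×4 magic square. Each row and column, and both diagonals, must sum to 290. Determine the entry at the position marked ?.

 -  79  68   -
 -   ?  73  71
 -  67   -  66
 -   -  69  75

70

Column 3: 68 + 73 + 69 + ? = 290, so (3,3) = 80.
From column 4, 290 − (71 + 66 + 75) gives (1,4) = 78.
Anti-diagonal must total 290; the given cells sum to 218, so (4,1) = 72.
Using row 1: 79 + 68 + 78 + ? → (1,1) = 290 − 225 = 65.
Row 3: 67 + 80 + 66 + ? = 290, so (3,1) = 77.
Row 4 needs 290; the known cells sum to 216, so (4,2) = 74.
Column 1: 65 + 77 + 72 + ? = 290, so (2,1) = 76.
The remaining cell in column 2 is (2,2) = 290 − 220 = 70.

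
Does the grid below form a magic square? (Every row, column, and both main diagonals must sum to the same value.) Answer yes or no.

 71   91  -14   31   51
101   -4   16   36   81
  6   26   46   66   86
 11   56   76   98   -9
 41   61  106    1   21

Row 1: 71 + 91 + (-14) + 31 + 51 = 230.
Row 2: 101 + (-4) + 16 + 36 + 81 = 230.
Row 3: 6 + 26 + 46 + 66 + 86 = 230.
Row 4: 11 + 56 + 76 + 98 + (-9) = 232.
Row 5: 41 + 61 + 106 + 1 + 21 = 230.
Column 1: 71 + 101 + 6 + 11 + 41 = 230.
Column 2: 91 + (-4) + 26 + 56 + 61 = 230.
Column 3: -14 + 16 + 46 + 76 + 106 = 230.
Column 4: 31 + 36 + 66 + 98 + 1 = 232.
Column 5: 51 + 81 + 86 + (-9) + 21 = 230.
Main diagonal: 71 + (-4) + 46 + 98 + 21 = 232.
Anti-diagonal: 51 + 36 + 46 + 56 + 41 = 230.

No — column 4 sums to 232 but row 5 sums to 230.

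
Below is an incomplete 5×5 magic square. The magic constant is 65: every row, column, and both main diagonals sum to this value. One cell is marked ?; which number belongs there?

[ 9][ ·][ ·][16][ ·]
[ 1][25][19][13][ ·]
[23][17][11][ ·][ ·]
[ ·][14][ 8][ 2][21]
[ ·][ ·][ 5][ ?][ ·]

24

Row 2 needs 65; the known cells sum to 58, so (2,5) = 7.
The remaining cell in row 4 is (4,1) = 65 − 45 = 20.
Column 1 must total 65; the given cells sum to 53, so (5,1) = 12.
From column 3, 65 − (19 + 11 + 8 + 5) gives (1,3) = 22.
Main diagonal must total 65; the given cells sum to 47, so (5,5) = 18.
Anti-diagonal: 13 + 11 + 14 + 12 + ? = 65, so (1,5) = 15.
Row 1 must total 65; the given cells sum to 62, so (1,2) = 3.
Column 2 must total 65; the given cells sum to 59, so (5,2) = 6.
Column 5: 15 + 7 + 21 + 18 + ? = 65, so (3,5) = 4.
Row 3 must total 65; the given cells sum to 55, so (3,4) = 10.
Row 5 needs 65; the known cells sum to 41, so (5,4) = 24.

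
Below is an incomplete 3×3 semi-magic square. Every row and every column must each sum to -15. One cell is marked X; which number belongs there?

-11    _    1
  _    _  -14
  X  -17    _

Using row 1: -11 + 1 + ? → (1,2) = -15 − (-10) = -5.
From column 2, -15 − (-5 + (-17)) gives (2,2) = 7.
Column 3: 1 + (-14) + ? = -15, so (3,3) = -2.
The remaining cell in row 2 is (2,1) = -15 − (-7) = -8.
The remaining cell in row 3 is (3,1) = -15 − (-19) = 4.

4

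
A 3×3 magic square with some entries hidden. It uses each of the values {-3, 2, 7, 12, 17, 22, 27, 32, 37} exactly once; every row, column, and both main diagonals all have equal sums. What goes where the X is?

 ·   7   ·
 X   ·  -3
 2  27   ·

The 9 entries sum to 153, so each line sums to 153/3 = 51.
The remaining cell in row 3 is (3,3) = 51 − 29 = 22.
Column 2 must total 51; the given cells sum to 34, so (2,2) = 17.
Column 3: -3 + 22 + ? = 51, so (1,3) = 32.
Main diagonal: 17 + 22 + ? = 51, so (1,1) = 12.
Row 2: 17 + (-3) + ? = 51, so (2,1) = 37.

37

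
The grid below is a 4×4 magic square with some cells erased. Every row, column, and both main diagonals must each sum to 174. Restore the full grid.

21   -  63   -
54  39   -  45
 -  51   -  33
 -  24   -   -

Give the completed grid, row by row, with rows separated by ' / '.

From row 2, 174 − (54 + 39 + 45) gives (2,3) = 36.
Column 2 needs 174; the known cells sum to 114, so (1,2) = 60.
Row 1: 21 + 60 + 63 + ? = 174, so (1,4) = 30.
The remaining cell in column 4 is (4,4) = 174 − 108 = 66.
Main diagonal: 21 + 39 + 66 + ? = 174, so (3,3) = 48.
Anti-diagonal needs 174; the known cells sum to 117, so (4,1) = 57.
Row 3 must total 174; the given cells sum to 132, so (3,1) = 42.
The remaining cell in row 4 is (4,3) = 174 − 147 = 27.

21 60 63 30 / 54 39 36 45 / 42 51 48 33 / 57 24 27 66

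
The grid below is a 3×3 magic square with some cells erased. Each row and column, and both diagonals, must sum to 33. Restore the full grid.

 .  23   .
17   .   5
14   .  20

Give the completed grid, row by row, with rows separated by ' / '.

2 23 8 / 17 11 5 / 14 -1 20

Using row 2: 17 + 5 + ? → (2,2) = 33 − 22 = 11.
Row 3 needs 33; the known cells sum to 34, so (3,2) = -1.
Column 1 needs 33; the known cells sum to 31, so (1,1) = 2.
Using column 3: 5 + 20 + ? → (1,3) = 33 − 25 = 8.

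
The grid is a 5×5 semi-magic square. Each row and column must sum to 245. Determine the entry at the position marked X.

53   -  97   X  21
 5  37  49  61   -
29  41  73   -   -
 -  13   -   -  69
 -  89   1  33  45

Using row 2: 5 + 37 + 49 + 61 + ? → (2,5) = 245 − 152 = 93.
Row 5: 89 + 1 + 33 + 45 + ? = 245, so (5,1) = 77.
The remaining cell in column 1 is (4,1) = 245 − 164 = 81.
The remaining cell in column 2 is (1,2) = 245 − 180 = 65.
From column 3, 245 − (97 + 49 + 73 + 1) gives (4,3) = 25.
From column 5, 245 − (21 + 93 + 69 + 45) gives (3,5) = 17.
Row 1 needs 245; the known cells sum to 236, so (1,4) = 9.

9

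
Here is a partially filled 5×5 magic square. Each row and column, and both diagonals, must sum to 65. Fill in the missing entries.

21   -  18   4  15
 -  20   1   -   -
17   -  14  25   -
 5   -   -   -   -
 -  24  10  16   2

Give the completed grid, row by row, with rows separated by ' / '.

Using row 1: 21 + 18 + 4 + 15 + ? → (1,2) = 65 − 58 = 7.
Using row 5: 24 + 10 + 16 + 2 + ? → (5,1) = 65 − 52 = 13.
Using column 1: 21 + 17 + 5 + 13 + ? → (2,1) = 65 − 56 = 9.
From column 3, 65 − (18 + 1 + 14 + 10) gives (4,3) = 22.
Using main diagonal: 21 + 20 + 14 + 2 + ? → (4,4) = 65 − 57 = 8.
From column 4, 65 − (4 + 25 + 8 + 16) gives (2,4) = 12.
Anti-diagonal must total 65; the given cells sum to 54, so (4,2) = 11.
Row 2 needs 65; the known cells sum to 42, so (2,5) = 23.
Row 4 needs 65; the known cells sum to 46, so (4,5) = 19.
Using column 2: 7 + 20 + 11 + 24 + ? → (3,2) = 65 − 62 = 3.
Column 5: 15 + 23 + 19 + 2 + ? = 65, so (3,5) = 6.

21 7 18 4 15 / 9 20 1 12 23 / 17 3 14 25 6 / 5 11 22 8 19 / 13 24 10 16 2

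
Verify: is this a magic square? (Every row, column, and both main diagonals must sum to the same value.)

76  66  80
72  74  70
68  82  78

Row 1: 76 + 66 + 80 = 222.
Row 2: 72 + 74 + 70 = 216.
Row 3: 68 + 82 + 78 = 228.
Column 1: 76 + 72 + 68 = 216.
Column 2: 66 + 74 + 82 = 222.
Column 3: 80 + 70 + 78 = 228.
Main diagonal: 76 + 74 + 78 = 228.
Anti-diagonal: 80 + 74 + 68 = 222.

No — row 3 sums to 228 but row 2 sums to 216.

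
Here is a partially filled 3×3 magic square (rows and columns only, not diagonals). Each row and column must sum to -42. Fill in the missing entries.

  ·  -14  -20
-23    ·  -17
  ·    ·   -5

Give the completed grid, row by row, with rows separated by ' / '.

Row 1 needs -42; the known cells sum to -34, so (1,1) = -8.
Row 2 must total -42; the given cells sum to -40, so (2,2) = -2.
Column 1 needs -42; the known cells sum to -31, so (3,1) = -11.
The remaining cell in column 2 is (3,2) = -42 − (-16) = -26.

-8 -14 -20 / -23 -2 -17 / -11 -26 -5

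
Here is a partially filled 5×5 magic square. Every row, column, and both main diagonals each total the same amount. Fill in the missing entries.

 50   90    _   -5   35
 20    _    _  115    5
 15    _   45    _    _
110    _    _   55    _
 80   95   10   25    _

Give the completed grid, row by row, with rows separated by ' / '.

Column 1 is already complete: 50 + 20 + 15 + 110 + 80 = 275, so that is the magic constant.
Row 1 must total 275; the given cells sum to 170, so (1,3) = 105.
Row 5: 80 + 95 + 10 + 25 + ? = 275, so (5,5) = 65.
Column 4: -5 + 115 + 55 + 25 + ? = 275, so (3,4) = 85.
From main diagonal, 275 − (50 + 45 + 55 + 65) gives (2,2) = 60.
Anti-diagonal: 35 + 115 + 45 + 80 + ? = 275, so (4,2) = 0.
The remaining cell in row 2 is (2,3) = 275 − 200 = 75.
Column 2 must total 275; the given cells sum to 245, so (3,2) = 30.
Column 3 needs 275; the known cells sum to 235, so (4,3) = 40.
Row 3: 15 + 30 + 45 + 85 + ? = 275, so (3,5) = 100.
Row 4 needs 275; the known cells sum to 205, so (4,5) = 70.

50 90 105 -5 35 / 20 60 75 115 5 / 15 30 45 85 100 / 110 0 40 55 70 / 80 95 10 25 65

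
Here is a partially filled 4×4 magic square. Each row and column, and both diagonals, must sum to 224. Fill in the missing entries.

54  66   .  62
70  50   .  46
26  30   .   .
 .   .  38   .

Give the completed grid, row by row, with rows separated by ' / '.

54 66 42 62 / 70 50 58 46 / 26 30 86 82 / 74 78 38 34

Row 1 must total 224; the given cells sum to 182, so (1,3) = 42.
Using row 2: 70 + 50 + 46 + ? → (2,3) = 224 − 166 = 58.
Using column 1: 54 + 70 + 26 + ? → (4,1) = 224 − 150 = 74.
From column 2, 224 − (66 + 50 + 30) gives (4,2) = 78.
Using column 3: 42 + 58 + 38 + ? → (3,3) = 224 − 138 = 86.
Main diagonal must total 224; the given cells sum to 190, so (4,4) = 34.
From row 3, 224 − (26 + 30 + 86) gives (3,4) = 82.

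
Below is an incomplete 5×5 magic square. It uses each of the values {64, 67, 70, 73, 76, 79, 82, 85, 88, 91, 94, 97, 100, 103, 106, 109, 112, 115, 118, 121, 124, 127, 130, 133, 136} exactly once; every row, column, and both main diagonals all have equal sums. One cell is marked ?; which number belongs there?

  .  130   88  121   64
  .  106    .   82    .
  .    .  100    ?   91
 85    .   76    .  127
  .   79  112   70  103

The 25 entries sum to 2500, so each line sums to 2500/5 = 500.
Row 1 needs 500; the known cells sum to 403, so (1,1) = 97.
Using row 5: 79 + 112 + 70 + 103 + ? → (5,1) = 500 − 364 = 136.
From column 3, 500 − (88 + 100 + 76 + 112) gives (2,3) = 124.
Column 5: 64 + 91 + 127 + 103 + ? = 500, so (2,5) = 115.
The remaining cell in main diagonal is (4,4) = 500 − 406 = 94.
From anti-diagonal, 500 − (64 + 82 + 100 + 136) gives (4,2) = 118.
Row 2 needs 500; the known cells sum to 427, so (2,1) = 73.
Column 1: 97 + 73 + 85 + 136 + ? = 500, so (3,1) = 109.
Column 2 needs 500; the known cells sum to 433, so (3,2) = 67.
The remaining cell in column 4 is (3,4) = 500 − 367 = 133.

133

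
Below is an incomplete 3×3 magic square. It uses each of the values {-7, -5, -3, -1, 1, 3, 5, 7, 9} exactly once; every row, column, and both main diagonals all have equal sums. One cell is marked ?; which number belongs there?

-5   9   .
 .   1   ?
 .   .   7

-3

The 9 entries sum to 9, so each line sums to 9/3 = 3.
Row 1 must total 3; the given cells sum to 4, so (1,3) = -1.
The remaining cell in column 2 is (3,2) = 3 − 10 = -7.
From column 3, 3 − (-1 + 7) gives (2,3) = -3.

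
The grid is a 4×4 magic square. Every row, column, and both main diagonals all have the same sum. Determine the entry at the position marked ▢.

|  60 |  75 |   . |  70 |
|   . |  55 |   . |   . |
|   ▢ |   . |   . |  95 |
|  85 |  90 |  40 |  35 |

Row 4 is complete and sums to 250; that is the magic constant.
Row 1: 60 + 75 + 70 + ? = 250, so (1,3) = 45.
Column 2: 75 + 55 + 90 + ? = 250, so (3,2) = 30.
The remaining cell in column 4 is (2,4) = 250 − 200 = 50.
Main diagonal: 60 + 55 + 35 + ? = 250, so (3,3) = 100.
Using anti-diagonal: 70 + 30 + 85 + ? → (2,3) = 250 − 185 = 65.
From row 2, 250 − (55 + 65 + 50) gives (2,1) = 80.
Row 3 needs 250; the known cells sum to 225, so (3,1) = 25.

25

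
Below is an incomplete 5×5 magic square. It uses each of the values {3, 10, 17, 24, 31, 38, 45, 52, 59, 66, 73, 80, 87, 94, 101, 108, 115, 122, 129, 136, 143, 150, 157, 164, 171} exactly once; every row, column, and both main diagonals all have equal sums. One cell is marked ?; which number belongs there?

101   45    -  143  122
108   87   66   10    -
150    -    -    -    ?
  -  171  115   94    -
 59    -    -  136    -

31

The 25 entries sum to 2175, so each line sums to 2175/5 = 435.
The remaining cell in row 1 is (1,3) = 435 − 411 = 24.
Row 2 must total 435; the given cells sum to 271, so (2,5) = 164.
From column 1, 435 − (101 + 108 + 150 + 59) gives (4,1) = 17.
Column 4 needs 435; the known cells sum to 383, so (3,4) = 52.
Using anti-diagonal: 122 + 10 + 171 + 59 + ? → (3,3) = 435 − 362 = 73.
Using row 4: 17 + 171 + 115 + 94 + ? → (4,5) = 435 − 397 = 38.
From column 3, 435 − (24 + 66 + 73 + 115) gives (5,3) = 157.
Main diagonal needs 435; the known cells sum to 355, so (5,5) = 80.
From row 5, 435 − (59 + 157 + 136 + 80) gives (5,2) = 3.
The remaining cell in column 2 is (3,2) = 435 − 306 = 129.
Using column 5: 122 + 164 + 38 + 80 + ? → (3,5) = 435 − 404 = 31.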